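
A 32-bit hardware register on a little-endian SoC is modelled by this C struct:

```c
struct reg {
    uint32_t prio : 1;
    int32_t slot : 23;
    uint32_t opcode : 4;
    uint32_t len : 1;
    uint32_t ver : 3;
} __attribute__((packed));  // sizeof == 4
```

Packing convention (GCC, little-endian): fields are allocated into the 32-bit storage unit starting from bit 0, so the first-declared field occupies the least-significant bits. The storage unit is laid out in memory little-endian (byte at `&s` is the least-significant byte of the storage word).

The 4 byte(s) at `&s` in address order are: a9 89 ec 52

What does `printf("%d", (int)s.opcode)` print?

2

[0]=0xa9 [1]=0x89 [2]=0xec [3]=0x52 (little-endian) → word 0x52ec89a9
prio [0+:1] = (word>>0) & 0x1 = 1
slot [1+:23] = (word>>1) & 0x7fffff = 7750868
opcode [24+:4] = (word>>24) & 0xf = 2  ←
len [28+:1] = (word>>28) & 0x1 = 1
ver [29+:3] = (word>>29) & 0x7 = 2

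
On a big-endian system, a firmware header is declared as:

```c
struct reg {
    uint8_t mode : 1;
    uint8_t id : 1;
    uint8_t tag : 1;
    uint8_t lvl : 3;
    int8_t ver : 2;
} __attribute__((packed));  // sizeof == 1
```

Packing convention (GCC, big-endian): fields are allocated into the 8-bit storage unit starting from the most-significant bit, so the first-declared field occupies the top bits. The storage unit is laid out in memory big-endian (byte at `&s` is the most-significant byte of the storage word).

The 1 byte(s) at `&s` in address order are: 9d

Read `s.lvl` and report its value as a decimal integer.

[0]=0x9d (big-endian) → word 0x9d
mode:1 @ bit 7 → (0x9d>>7)&0x1 = 0x1
id:1 @ bit 6 → (0x9d>>6)&0x1 = 0x0
tag:1 @ bit 5 → (0x9d>>5)&0x1 = 0x0
lvl:3 @ bit 2 → (0x9d>>2)&0x7 = 0x7  ←
ver:2 @ bit 0 → (0x9d>>0)&0x3 = 0x1

7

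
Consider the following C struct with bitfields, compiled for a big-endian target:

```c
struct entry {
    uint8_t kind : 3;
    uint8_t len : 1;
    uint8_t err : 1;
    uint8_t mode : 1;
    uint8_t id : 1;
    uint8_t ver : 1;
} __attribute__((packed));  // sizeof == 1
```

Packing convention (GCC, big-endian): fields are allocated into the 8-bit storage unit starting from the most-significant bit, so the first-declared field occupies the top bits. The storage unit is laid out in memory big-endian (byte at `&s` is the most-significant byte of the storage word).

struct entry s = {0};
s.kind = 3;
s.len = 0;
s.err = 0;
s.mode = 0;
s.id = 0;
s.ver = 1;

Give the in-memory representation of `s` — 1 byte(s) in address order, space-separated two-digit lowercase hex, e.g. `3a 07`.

[5+:3] kind=3 & 0x7 = 0x3; word=0x60
[4+:1] len=0 & 0x1 = 0x0; word=0x60
[3+:1] err=0 & 0x1 = 0x0; word=0x60
[2+:1] mode=0 & 0x1 = 0x0; word=0x60
[1+:1] id=0 & 0x1 = 0x0; word=0x60
[0+:1] ver=1 & 0x1 = 0x1; word=0x61
word = 0x61 → big-endian bytes:
  [0]=0x61

61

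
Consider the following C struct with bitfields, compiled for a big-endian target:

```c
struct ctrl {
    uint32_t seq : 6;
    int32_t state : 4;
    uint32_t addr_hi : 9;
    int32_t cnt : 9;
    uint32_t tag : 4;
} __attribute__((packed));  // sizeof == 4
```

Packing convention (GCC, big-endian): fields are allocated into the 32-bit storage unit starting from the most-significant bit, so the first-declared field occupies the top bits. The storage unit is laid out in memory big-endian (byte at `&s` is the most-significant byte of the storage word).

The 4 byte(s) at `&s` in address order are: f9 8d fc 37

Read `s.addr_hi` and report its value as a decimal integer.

111

[0]=0xf9 [1]=0x8d [2]=0xfc [3]=0x37 (big-endian) → word 0xf98dfc37
seq [26+:6] = (word>>26) & 0x3f = 62
state [22+:4] = (word>>22) & 0xf = 6
addr_hi [13+:9] = (word>>13) & 0x1ff = 111  ←
cnt [4+:9] = (word>>4) & 0x1ff = 451
tag [0+:4] = (word>>0) & 0xf = 7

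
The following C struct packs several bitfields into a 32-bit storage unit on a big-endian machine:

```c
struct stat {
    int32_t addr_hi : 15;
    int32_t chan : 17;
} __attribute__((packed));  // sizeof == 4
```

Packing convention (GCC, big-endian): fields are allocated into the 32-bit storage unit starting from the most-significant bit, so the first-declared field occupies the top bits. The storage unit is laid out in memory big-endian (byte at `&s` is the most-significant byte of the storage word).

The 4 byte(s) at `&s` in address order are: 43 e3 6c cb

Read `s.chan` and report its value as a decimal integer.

[0]=0x43 [1]=0xe3 [2]=0x6c [3]=0xcb (big-endian) → word 0x43e36ccb
addr_hi [17+:15] = (word>>17) & 0x7fff = 8689
chan [0+:17] = (word>>0) & 0x1ffff = 93387  ←
chan signed 17b, MSB=1: 93387 - 131072 = -37685

-37685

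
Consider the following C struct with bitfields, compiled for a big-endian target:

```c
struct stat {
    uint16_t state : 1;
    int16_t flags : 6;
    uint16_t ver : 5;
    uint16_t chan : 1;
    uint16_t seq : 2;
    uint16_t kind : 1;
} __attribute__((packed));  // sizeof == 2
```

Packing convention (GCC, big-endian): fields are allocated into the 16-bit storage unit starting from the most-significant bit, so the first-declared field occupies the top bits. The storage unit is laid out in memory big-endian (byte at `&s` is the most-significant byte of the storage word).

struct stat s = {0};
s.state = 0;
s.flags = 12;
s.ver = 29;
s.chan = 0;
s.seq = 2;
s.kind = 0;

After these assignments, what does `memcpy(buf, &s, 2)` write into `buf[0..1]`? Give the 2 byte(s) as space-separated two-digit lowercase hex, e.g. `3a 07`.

19 d4

state (1b) val=0 bits=0x0 at bit 15: 0x0000
flags (6b) val=12 bits=0xc at bit 9: 0x1800
ver (5b) val=29 bits=0x1d at bit 4: 0x19d0
chan (1b) val=0 bits=0x0 at bit 3: 0x19d0
seq (2b) val=2 bits=0x2 at bit 1: 0x19d4
kind (1b) val=0 bits=0x0 at bit 0: 0x19d4
word = 0x19d4 → big-endian bytes:
  [0]=0x19  [1]=0xd4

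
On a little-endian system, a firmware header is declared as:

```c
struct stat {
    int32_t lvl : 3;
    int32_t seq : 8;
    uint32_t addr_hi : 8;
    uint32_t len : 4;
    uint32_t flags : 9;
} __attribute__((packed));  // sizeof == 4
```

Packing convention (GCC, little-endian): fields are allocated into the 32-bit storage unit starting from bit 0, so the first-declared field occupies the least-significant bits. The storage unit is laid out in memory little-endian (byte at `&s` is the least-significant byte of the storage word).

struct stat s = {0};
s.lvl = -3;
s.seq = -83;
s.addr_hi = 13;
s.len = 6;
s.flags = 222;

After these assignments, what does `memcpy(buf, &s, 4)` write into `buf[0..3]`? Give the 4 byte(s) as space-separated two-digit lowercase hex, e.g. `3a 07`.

6d 6d 30 6f

lvl:3 = -3 → 0x5 << 0 → word 0x00000005
seq:8 = -83 → 0xad << 3 → word 0x0000056d
addr_hi:8 = 13 → 0xd << 11 → word 0x00006d6d
len:4 = 6 → 0x6 << 19 → word 0x00306d6d
flags:9 = 222 → 0xde << 23 → word 0x6f306d6d
word = 0x6f306d6d → little-endian bytes:
  [0]=0x6d  [1]=0x6d  [2]=0x30  [3]=0x6f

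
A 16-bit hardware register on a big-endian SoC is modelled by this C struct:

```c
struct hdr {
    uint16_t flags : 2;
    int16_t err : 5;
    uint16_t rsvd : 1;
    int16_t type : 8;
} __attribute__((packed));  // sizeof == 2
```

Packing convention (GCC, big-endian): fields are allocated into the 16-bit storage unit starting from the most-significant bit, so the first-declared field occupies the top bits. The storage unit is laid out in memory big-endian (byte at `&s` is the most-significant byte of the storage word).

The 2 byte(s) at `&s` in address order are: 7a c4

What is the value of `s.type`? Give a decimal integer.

-60

[0]=0x7a [1]=0xc4 (big-endian) → word 0x7ac4
flags:2 @ bit 14 → (0x7ac4>>14)&0x3 = 0x1
err:5 @ bit 9 → (0x7ac4>>9)&0x1f = 0x1d
rsvd:1 @ bit 8 → (0x7ac4>>8)&0x1 = 0x0
type:8 @ bit 0 → (0x7ac4>>0)&0xff = 0xc4  ←
type signed 8b, MSB=1: 196 - 256 = -60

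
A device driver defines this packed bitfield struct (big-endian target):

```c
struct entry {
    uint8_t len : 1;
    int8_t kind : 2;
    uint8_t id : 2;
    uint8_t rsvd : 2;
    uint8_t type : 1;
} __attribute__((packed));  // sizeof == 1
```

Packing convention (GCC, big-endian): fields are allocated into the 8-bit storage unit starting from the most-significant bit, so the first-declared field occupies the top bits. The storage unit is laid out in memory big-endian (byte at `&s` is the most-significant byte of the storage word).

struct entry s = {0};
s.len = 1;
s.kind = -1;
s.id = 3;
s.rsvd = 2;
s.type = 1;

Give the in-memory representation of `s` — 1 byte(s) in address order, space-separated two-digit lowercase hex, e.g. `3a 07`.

fd

len (1b) val=1 bits=0x1 at bit 7: 0x80
kind (2b) val=-1 bits=0x3 at bit 5: 0xe0
id (2b) val=3 bits=0x3 at bit 3: 0xf8
rsvd (2b) val=2 bits=0x2 at bit 1: 0xfc
type (1b) val=1 bits=0x1 at bit 0: 0xfd
word = 0xfd → big-endian bytes:
  [0]=0xfd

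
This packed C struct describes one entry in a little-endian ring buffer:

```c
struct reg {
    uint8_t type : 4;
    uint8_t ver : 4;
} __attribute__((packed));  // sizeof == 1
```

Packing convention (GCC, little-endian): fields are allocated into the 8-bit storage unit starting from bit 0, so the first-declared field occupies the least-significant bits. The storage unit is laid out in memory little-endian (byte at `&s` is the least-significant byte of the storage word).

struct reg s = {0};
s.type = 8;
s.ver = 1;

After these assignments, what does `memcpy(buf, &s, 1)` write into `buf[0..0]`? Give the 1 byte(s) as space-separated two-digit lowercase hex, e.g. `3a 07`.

18

[0+:4] type=8 & 0xf = 0x8; word=0x08
[4+:4] ver=1 & 0xf = 0x1; word=0x18
word = 0x18 → little-endian bytes:
  [0]=0x18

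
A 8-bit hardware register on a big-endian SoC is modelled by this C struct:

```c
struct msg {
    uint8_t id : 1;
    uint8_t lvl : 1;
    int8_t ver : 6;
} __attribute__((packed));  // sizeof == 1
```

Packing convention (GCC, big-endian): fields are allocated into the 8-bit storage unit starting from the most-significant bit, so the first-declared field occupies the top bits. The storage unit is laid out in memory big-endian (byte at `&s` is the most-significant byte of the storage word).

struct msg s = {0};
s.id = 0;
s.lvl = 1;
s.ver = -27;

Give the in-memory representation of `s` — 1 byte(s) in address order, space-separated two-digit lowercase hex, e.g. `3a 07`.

id (1b) val=0 bits=0x0 at bit 7: 0x00
lvl (1b) val=1 bits=0x1 at bit 6: 0x40
ver (6b) val=-27 bits=0x25 at bit 0: 0x65
word = 0x65 → big-endian bytes:
  [0]=0x65

65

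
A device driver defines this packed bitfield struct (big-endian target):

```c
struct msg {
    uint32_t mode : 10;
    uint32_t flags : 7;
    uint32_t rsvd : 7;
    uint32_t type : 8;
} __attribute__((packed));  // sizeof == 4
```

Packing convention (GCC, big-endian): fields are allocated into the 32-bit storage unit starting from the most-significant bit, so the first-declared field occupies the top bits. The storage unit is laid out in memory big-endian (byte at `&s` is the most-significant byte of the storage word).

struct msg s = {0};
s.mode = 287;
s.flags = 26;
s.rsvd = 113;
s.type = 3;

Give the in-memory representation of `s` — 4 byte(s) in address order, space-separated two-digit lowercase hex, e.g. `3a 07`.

[22+:10] mode=287 & 0x3ff = 0x11f; word=0x47c00000
[15+:7] flags=26 & 0x7f = 0x1a; word=0x47cd0000
[8+:7] rsvd=113 & 0x7f = 0x71; word=0x47cd7100
[0+:8] type=3 & 0xff = 0x3; word=0x47cd7103
word = 0x47cd7103 → big-endian bytes:
  [0]=0x47  [1]=0xcd  [2]=0x71  [3]=0x03

47 cd 71 03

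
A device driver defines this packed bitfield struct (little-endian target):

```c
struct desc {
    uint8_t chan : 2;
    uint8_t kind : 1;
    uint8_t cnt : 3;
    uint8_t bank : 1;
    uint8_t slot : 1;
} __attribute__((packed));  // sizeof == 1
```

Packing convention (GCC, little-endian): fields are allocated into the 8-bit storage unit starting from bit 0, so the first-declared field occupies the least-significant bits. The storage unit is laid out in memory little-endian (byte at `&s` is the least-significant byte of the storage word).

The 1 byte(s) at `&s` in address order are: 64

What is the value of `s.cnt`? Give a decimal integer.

4

[0]=0x64 (little-endian) → word 0x64
chan [0+:2] = (word>>0) & 0x3 = 0
kind [2+:1] = (word>>2) & 0x1 = 1
cnt [3+:3] = (word>>3) & 0x7 = 4  ←
bank [6+:1] = (word>>6) & 0x1 = 1
slot [7+:1] = (word>>7) & 0x1 = 0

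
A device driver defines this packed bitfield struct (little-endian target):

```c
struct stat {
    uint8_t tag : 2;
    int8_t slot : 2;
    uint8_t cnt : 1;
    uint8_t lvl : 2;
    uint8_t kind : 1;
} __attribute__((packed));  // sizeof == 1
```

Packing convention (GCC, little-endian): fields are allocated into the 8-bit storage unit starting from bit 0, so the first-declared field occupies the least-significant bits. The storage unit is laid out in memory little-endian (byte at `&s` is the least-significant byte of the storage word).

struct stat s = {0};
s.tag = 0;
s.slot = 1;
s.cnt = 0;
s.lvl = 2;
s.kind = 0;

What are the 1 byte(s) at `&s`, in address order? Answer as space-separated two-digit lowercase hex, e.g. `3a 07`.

44

tag (2b) val=0 bits=0x0 at bit 0: 0x00
slot (2b) val=1 bits=0x1 at bit 2: 0x04
cnt (1b) val=0 bits=0x0 at bit 4: 0x04
lvl (2b) val=2 bits=0x2 at bit 5: 0x44
kind (1b) val=0 bits=0x0 at bit 7: 0x44
word = 0x44 → little-endian bytes:
  [0]=0x44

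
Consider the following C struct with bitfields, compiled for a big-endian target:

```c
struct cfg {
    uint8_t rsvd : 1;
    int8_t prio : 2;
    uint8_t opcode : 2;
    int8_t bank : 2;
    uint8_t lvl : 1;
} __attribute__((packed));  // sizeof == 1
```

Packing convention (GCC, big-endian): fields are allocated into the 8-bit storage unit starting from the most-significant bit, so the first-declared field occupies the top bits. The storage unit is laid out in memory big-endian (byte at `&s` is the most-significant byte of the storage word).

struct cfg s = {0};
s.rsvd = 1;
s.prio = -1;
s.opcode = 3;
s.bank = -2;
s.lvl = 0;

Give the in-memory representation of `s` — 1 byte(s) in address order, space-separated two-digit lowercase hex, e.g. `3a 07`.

rsvd (1b) val=1 bits=0x1 at bit 7: 0x80
prio (2b) val=-1 bits=0x3 at bit 5: 0xe0
opcode (2b) val=3 bits=0x3 at bit 3: 0xf8
bank (2b) val=-2 bits=0x2 at bit 1: 0xfc
lvl (1b) val=0 bits=0x0 at bit 0: 0xfc
word = 0xfc → big-endian bytes:
  [0]=0xfc

fc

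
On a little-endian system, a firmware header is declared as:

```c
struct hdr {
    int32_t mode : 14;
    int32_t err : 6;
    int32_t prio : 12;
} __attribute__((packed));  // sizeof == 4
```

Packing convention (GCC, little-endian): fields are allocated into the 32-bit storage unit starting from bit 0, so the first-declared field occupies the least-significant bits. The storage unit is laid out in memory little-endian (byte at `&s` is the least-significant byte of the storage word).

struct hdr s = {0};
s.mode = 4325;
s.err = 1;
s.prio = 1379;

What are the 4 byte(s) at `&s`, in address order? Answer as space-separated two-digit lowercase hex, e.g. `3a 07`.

[0+:14] mode=4325 & 0x3fff = 0x10e5; word=0x000010e5
[14+:6] err=1 & 0x3f = 0x1; word=0x000050e5
[20+:12] prio=1379 & 0xfff = 0x563; word=0x563050e5
word = 0x563050e5 → little-endian bytes:
  [0]=0xe5  [1]=0x50  [2]=0x30  [3]=0x56

e5 50 30 56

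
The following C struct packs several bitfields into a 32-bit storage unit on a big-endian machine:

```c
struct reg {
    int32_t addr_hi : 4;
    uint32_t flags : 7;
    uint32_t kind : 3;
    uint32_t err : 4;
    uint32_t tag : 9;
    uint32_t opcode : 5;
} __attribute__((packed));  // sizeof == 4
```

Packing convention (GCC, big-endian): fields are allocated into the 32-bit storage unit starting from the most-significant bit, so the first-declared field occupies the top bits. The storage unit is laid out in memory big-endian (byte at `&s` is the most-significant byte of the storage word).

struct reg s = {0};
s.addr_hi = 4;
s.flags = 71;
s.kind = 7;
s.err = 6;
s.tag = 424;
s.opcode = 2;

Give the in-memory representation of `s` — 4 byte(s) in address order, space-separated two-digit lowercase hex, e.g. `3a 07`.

addr_hi:4 = 4 → 0x4 << 28 → word 0x40000000
flags:7 = 71 → 0x47 << 21 → word 0x48e00000
kind:3 = 7 → 0x7 << 18 → word 0x48fc0000
err:4 = 6 → 0x6 << 14 → word 0x48fd8000
tag:9 = 424 → 0x1a8 << 5 → word 0x48fdb500
opcode:5 = 2 → 0x2 << 0 → word 0x48fdb502
word = 0x48fdb502 → big-endian bytes:
  [0]=0x48  [1]=0xfd  [2]=0xb5  [3]=0x02

48 fd b5 02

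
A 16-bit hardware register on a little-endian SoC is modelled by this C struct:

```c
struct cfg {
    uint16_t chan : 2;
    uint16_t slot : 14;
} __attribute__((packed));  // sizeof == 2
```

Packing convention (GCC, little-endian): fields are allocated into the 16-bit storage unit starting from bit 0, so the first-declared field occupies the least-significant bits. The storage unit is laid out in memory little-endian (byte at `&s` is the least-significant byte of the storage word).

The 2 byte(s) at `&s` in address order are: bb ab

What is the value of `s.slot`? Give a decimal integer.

[0]=0xbb [1]=0xab (little-endian) → word 0xabbb
chan [0+:2] = (word>>0) & 0x3 = 3
slot [2+:14] = (word>>2) & 0x3fff = 10990  ←

10990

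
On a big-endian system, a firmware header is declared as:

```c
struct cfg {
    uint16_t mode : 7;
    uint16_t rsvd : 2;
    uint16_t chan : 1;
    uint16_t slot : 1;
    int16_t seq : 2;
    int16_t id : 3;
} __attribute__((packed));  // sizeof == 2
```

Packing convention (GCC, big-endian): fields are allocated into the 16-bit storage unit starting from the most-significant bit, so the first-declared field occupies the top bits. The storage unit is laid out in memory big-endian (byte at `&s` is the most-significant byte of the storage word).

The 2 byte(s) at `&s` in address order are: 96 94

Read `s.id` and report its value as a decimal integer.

[0]=0x96 [1]=0x94 (big-endian) → word 0x9694
mode:7 @ bit 9 → (0x9694>>9)&0x7f = 0x4b
rsvd:2 @ bit 7 → (0x9694>>7)&0x3 = 0x1
chan:1 @ bit 6 → (0x9694>>6)&0x1 = 0x0
slot:1 @ bit 5 → (0x9694>>5)&0x1 = 0x0
seq:2 @ bit 3 → (0x9694>>3)&0x3 = 0x2
id:3 @ bit 0 → (0x9694>>0)&0x7 = 0x4  ←
id signed 3b, MSB=1: 4 - 8 = -4

-4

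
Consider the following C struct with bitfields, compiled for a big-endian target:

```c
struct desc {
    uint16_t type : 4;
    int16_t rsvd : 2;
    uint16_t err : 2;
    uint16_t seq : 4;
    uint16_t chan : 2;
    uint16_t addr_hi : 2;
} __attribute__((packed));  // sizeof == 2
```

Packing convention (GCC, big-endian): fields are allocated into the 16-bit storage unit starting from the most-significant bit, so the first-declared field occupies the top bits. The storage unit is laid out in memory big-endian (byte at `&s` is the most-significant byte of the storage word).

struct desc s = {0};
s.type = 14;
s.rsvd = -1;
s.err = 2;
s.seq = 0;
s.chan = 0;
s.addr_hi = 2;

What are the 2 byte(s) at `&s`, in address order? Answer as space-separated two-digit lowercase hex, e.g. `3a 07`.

type:4 = 14 → 0xe << 12 → word 0xe000
rsvd:2 = -1 → 0x3 << 10 → word 0xec00
err:2 = 2 → 0x2 << 8 → word 0xee00
seq:4 = 0 → 0x0 << 4 → word 0xee00
chan:2 = 0 → 0x0 << 2 → word 0xee00
addr_hi:2 = 2 → 0x2 << 0 → word 0xee02
word = 0xee02 → big-endian bytes:
  [0]=0xee  [1]=0x02

ee 02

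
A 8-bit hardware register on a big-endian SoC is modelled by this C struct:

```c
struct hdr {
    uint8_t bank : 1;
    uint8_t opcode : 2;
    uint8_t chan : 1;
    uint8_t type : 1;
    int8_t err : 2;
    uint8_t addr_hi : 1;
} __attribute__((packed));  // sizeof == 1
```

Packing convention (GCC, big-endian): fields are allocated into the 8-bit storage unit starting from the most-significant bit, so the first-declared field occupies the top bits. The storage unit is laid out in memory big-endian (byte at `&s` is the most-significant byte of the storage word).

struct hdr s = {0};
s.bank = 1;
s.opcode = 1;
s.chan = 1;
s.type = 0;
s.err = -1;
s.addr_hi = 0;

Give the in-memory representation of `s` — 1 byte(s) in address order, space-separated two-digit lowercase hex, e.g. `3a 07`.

b6

bank (1b) val=1 bits=0x1 at bit 7: 0x80
opcode (2b) val=1 bits=0x1 at bit 5: 0xa0
chan (1b) val=1 bits=0x1 at bit 4: 0xb0
type (1b) val=0 bits=0x0 at bit 3: 0xb0
err (2b) val=-1 bits=0x3 at bit 1: 0xb6
addr_hi (1b) val=0 bits=0x0 at bit 0: 0xb6
word = 0xb6 → big-endian bytes:
  [0]=0xb6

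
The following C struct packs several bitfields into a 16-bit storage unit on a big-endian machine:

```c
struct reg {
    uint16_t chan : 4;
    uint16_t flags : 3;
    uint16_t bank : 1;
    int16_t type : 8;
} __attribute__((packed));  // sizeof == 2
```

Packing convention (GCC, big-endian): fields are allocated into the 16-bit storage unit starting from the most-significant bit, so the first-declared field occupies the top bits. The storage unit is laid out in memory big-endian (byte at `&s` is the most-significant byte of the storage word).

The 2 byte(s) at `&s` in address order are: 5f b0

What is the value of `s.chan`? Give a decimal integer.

5

[0]=0x5f [1]=0xb0 (big-endian) → word 0x5fb0
chan [12+:4] = (word>>12) & 0xf = 5  ←
flags [9+:3] = (word>>9) & 0x7 = 7
bank [8+:1] = (word>>8) & 0x1 = 1
type [0+:8] = (word>>0) & 0xff = 176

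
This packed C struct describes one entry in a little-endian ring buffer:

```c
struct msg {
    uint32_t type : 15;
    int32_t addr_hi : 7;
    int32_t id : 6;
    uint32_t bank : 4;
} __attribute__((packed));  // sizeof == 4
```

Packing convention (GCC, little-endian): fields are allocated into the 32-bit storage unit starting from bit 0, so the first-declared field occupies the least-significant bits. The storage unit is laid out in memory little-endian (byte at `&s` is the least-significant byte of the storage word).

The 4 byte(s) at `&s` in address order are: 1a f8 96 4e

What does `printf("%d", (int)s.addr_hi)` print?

45

[0]=0x1a [1]=0xf8 [2]=0x96 [3]=0x4e (little-endian) → word 0x4e96f81a
type [0+:15] = (word>>0) & 0x7fff = 30746
addr_hi [15+:7] = (word>>15) & 0x7f = 45  ←
id [22+:6] = (word>>22) & 0x3f = 58
bank [28+:4] = (word>>28) & 0xf = 4
addr_hi signed 7b, MSB=0: value = 45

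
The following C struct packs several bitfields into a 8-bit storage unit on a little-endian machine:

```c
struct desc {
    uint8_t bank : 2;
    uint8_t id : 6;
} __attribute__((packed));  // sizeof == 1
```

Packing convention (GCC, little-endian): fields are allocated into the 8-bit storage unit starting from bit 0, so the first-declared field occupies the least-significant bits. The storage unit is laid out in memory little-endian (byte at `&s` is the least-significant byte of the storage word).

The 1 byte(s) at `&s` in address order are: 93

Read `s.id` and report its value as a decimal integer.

[0]=0x93 (little-endian) → word 0x93
bank:2 @ bit 0 → (0x93>>0)&0x3 = 0x3
id:6 @ bit 2 → (0x93>>2)&0x3f = 0x24  ←

36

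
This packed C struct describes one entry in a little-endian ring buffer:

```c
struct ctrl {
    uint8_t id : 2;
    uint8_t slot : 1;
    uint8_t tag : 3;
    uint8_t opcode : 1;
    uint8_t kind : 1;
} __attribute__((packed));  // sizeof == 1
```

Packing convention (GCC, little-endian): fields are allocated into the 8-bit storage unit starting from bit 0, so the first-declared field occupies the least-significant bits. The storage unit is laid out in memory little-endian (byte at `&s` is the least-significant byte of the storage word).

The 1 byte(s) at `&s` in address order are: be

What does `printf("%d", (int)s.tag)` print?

7

[0]=0xbe (little-endian) → word 0xbe
id [0+:2] = (word>>0) & 0x3 = 2
slot [2+:1] = (word>>2) & 0x1 = 1
tag [3+:3] = (word>>3) & 0x7 = 7  ←
opcode [6+:1] = (word>>6) & 0x1 = 0
kind [7+:1] = (word>>7) & 0x1 = 1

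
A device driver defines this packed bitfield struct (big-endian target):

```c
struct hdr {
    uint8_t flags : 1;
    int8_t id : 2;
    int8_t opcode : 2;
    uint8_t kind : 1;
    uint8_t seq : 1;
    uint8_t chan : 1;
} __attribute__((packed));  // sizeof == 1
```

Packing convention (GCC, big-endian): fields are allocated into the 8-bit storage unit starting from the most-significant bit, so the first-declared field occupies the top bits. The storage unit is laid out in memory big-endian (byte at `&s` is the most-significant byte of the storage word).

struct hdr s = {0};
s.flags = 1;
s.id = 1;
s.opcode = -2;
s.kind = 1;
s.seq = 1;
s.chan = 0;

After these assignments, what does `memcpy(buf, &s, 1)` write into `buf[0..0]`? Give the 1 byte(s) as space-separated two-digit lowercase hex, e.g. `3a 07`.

flags:1 = 1 → 0x1 << 7 → word 0x80
id:2 = 1 → 0x1 << 5 → word 0xa0
opcode:2 = -2 → 0x2 << 3 → word 0xb0
kind:1 = 1 → 0x1 << 2 → word 0xb4
seq:1 = 1 → 0x1 << 1 → word 0xb6
chan:1 = 0 → 0x0 << 0 → word 0xb6
word = 0xb6 → big-endian bytes:
  [0]=0xb6

b6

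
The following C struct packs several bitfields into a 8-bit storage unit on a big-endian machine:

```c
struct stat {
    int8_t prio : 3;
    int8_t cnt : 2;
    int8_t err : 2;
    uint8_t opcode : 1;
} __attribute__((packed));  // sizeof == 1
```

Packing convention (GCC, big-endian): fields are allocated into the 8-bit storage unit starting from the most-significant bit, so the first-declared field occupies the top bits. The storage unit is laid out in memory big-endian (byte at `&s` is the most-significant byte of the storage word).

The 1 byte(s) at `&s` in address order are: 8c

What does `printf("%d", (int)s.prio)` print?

[0]=0x8c (big-endian) → word 0x8c
prio:3 @ bit 5 → (0x8c>>5)&0x7 = 0x4  ←
cnt:2 @ bit 3 → (0x8c>>3)&0x3 = 0x1
err:2 @ bit 1 → (0x8c>>1)&0x3 = 0x2
opcode:1 @ bit 0 → (0x8c>>0)&0x1 = 0x0
prio signed 3b, MSB=1: 4 - 8 = -4

-4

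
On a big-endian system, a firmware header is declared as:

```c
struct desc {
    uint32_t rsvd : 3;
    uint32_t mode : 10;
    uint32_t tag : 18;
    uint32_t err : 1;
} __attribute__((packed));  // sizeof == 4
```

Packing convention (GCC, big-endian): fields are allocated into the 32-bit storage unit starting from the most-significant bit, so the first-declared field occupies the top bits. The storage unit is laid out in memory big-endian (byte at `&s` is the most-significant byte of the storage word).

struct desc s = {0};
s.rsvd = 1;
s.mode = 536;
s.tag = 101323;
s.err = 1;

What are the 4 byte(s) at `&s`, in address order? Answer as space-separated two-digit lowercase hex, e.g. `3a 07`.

[29+:3] rsvd=1 & 0x7 = 0x1; word=0x20000000
[19+:10] mode=536 & 0x3ff = 0x218; word=0x30c00000
[1+:18] tag=101323 & 0x3ffff = 0x18bcb; word=0x30c31796
[0+:1] err=1 & 0x1 = 0x1; word=0x30c31797
word = 0x30c31797 → big-endian bytes:
  [0]=0x30  [1]=0xc3  [2]=0x17  [3]=0x97

30 c3 17 97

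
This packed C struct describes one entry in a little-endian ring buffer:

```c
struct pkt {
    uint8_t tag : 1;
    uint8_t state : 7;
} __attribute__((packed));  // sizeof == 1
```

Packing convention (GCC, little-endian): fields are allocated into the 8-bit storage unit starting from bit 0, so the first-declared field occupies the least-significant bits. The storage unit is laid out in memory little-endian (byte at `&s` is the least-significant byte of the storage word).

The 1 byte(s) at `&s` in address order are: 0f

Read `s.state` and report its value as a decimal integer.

[0]=0x0f (little-endian) → word 0x0f
tag [0+:1] = (word>>0) & 0x1 = 1
state [1+:7] = (word>>1) & 0x7f = 7  ←

7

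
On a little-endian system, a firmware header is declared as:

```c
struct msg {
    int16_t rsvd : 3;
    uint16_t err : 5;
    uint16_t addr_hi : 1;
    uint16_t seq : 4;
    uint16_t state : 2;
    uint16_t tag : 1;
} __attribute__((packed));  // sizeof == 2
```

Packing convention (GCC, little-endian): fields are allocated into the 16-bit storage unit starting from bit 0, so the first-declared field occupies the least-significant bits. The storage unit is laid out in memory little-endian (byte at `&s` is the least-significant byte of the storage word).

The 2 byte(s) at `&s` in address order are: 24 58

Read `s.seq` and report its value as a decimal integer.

12

[0]=0x24 [1]=0x58 (little-endian) → word 0x5824
rsvd [0+:3] = (word>>0) & 0x7 = 4
err [3+:5] = (word>>3) & 0x1f = 4
addr_hi [8+:1] = (word>>8) & 0x1 = 0
seq [9+:4] = (word>>9) & 0xf = 12  ←
state [13+:2] = (word>>13) & 0x3 = 2
tag [15+:1] = (word>>15) & 0x1 = 0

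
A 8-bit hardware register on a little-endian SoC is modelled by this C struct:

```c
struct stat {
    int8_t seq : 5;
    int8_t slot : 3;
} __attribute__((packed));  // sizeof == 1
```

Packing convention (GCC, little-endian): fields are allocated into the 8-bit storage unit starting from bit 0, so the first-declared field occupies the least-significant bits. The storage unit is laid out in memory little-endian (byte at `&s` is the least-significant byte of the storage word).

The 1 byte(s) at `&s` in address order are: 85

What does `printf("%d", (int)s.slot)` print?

-4

[0]=0x85 (little-endian) → word 0x85
seq:5 @ bit 0 → (0x85>>0)&0x1f = 0x5
slot:3 @ bit 5 → (0x85>>5)&0x7 = 0x4  ←
slot signed 3b, MSB=1: 4 - 8 = -4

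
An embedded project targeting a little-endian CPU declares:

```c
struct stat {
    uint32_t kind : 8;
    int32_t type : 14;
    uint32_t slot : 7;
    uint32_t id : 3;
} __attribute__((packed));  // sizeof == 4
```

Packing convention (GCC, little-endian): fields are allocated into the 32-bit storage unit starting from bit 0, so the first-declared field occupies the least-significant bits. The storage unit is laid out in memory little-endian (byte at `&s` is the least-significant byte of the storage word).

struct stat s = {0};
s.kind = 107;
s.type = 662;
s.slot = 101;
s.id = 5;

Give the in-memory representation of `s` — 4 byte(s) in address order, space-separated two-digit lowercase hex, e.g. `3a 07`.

[0+:8] kind=107 & 0xff = 0x6b; word=0x0000006b
[8+:14] type=662 & 0x3fff = 0x296; word=0x0002966b
[22+:7] slot=101 & 0x7f = 0x65; word=0x1942966b
[29+:3] id=5 & 0x7 = 0x5; word=0xb942966b
word = 0xb942966b → little-endian bytes:
  [0]=0x6b  [1]=0x96  [2]=0x42  [3]=0xb9

6b 96 42 b9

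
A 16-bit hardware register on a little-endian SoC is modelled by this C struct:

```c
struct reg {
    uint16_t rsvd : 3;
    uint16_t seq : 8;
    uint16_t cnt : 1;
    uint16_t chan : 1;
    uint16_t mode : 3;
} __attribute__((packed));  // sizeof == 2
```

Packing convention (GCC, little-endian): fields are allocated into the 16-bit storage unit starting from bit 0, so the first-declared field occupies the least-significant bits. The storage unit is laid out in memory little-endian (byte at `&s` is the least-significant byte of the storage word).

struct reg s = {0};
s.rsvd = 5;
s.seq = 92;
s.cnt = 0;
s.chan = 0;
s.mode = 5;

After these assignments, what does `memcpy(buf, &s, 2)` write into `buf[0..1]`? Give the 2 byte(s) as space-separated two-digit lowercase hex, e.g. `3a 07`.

rsvd (3b) val=5 bits=0x5 at bit 0: 0x0005
seq (8b) val=92 bits=0x5c at bit 3: 0x02e5
cnt (1b) val=0 bits=0x0 at bit 11: 0x02e5
chan (1b) val=0 bits=0x0 at bit 12: 0x02e5
mode (3b) val=5 bits=0x5 at bit 13: 0xa2e5
word = 0xa2e5 → little-endian bytes:
  [0]=0xe5  [1]=0xa2

e5 a2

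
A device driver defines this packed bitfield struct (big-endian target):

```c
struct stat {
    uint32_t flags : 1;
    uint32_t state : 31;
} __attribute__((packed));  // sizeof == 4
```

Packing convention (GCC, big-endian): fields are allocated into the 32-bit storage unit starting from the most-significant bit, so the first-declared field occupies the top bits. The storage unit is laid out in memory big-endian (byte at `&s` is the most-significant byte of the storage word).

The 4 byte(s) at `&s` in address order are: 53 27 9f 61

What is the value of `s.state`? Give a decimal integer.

[0]=0x53 [1]=0x27 [2]=0x9f [3]=0x61 (big-endian) → word 0x53279f61
flags [31+:1] = (word>>31) & 0x1 = 0
state [0+:31] = (word>>0) & 0x7fffffff = 1395105633  ←

1395105633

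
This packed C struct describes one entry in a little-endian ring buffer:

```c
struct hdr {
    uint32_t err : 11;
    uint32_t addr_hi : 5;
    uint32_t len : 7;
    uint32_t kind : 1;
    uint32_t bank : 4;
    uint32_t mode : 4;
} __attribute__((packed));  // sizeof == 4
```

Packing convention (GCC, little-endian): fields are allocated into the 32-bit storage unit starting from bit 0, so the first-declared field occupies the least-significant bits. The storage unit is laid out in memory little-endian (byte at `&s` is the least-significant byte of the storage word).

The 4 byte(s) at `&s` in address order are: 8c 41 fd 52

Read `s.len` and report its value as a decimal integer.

[0]=0x8c [1]=0x41 [2]=0xfd [3]=0x52 (little-endian) → word 0x52fd418c
err:11 @ bit 0 → (0x52fd418c>>0)&0x7ff = 0x18c
addr_hi:5 @ bit 11 → (0x52fd418c>>11)&0x1f = 0x8
len:7 @ bit 16 → (0x52fd418c>>16)&0x7f = 0x7d  ←
kind:1 @ bit 23 → (0x52fd418c>>23)&0x1 = 0x1
bank:4 @ bit 24 → (0x52fd418c>>24)&0xf = 0x2
mode:4 @ bit 28 → (0x52fd418c>>28)&0xf = 0x5

125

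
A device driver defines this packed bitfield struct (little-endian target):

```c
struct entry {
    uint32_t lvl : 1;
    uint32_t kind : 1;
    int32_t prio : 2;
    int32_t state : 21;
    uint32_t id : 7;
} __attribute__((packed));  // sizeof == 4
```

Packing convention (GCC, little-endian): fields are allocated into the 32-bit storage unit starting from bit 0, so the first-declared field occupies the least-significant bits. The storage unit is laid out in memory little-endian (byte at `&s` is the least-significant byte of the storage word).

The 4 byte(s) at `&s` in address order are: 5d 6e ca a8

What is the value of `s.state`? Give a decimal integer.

[0]=0x5d [1]=0x6e [2]=0xca [3]=0xa8 (little-endian) → word 0xa8ca6e5d
lvl:1 @ bit 0 → (0xa8ca6e5d>>0)&0x1 = 0x1
kind:1 @ bit 1 → (0xa8ca6e5d>>1)&0x1 = 0x0
prio:2 @ bit 2 → (0xa8ca6e5d>>2)&0x3 = 0x3
state:21 @ bit 4 → (0xa8ca6e5d>>4)&0x1fffff = 0xca6e5  ←
id:7 @ bit 25 → (0xa8ca6e5d>>25)&0x7f = 0x54
state signed 21b, MSB=0: value = 829157

829157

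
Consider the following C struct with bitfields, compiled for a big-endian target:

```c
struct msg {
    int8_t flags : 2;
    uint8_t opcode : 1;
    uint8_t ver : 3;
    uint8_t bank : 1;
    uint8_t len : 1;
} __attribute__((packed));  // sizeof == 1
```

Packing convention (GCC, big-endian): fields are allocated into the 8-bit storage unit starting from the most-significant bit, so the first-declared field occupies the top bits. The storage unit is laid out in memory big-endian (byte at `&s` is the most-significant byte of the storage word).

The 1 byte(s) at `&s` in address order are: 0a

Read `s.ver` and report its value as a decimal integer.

[0]=0x0a (big-endian) → word 0x0a
flags:2 @ bit 6 → (0x0a>>6)&0x3 = 0x0
opcode:1 @ bit 5 → (0x0a>>5)&0x1 = 0x0
ver:3 @ bit 2 → (0x0a>>2)&0x7 = 0x2  ←
bank:1 @ bit 1 → (0x0a>>1)&0x1 = 0x1
len:1 @ bit 0 → (0x0a>>0)&0x1 = 0x0

2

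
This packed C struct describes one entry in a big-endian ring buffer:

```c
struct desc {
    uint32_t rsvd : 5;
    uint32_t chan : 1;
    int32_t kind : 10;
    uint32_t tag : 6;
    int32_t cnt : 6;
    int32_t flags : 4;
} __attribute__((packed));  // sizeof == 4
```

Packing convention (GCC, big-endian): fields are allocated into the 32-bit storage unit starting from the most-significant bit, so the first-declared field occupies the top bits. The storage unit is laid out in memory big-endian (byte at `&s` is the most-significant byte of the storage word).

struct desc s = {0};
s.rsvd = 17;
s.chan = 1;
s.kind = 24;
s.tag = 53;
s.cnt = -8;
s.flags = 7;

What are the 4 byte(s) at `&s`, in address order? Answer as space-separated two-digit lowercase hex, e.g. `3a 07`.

8c 18 d7 87

rsvd:5 = 17 → 0x11 << 27 → word 0x88000000
chan:1 = 1 → 0x1 << 26 → word 0x8c000000
kind:10 = 24 → 0x18 << 16 → word 0x8c180000
tag:6 = 53 → 0x35 << 10 → word 0x8c18d400
cnt:6 = -8 → 0x38 << 4 → word 0x8c18d780
flags:4 = 7 → 0x7 << 0 → word 0x8c18d787
word = 0x8c18d787 → big-endian bytes:
  [0]=0x8c  [1]=0x18  [2]=0xd7  [3]=0x87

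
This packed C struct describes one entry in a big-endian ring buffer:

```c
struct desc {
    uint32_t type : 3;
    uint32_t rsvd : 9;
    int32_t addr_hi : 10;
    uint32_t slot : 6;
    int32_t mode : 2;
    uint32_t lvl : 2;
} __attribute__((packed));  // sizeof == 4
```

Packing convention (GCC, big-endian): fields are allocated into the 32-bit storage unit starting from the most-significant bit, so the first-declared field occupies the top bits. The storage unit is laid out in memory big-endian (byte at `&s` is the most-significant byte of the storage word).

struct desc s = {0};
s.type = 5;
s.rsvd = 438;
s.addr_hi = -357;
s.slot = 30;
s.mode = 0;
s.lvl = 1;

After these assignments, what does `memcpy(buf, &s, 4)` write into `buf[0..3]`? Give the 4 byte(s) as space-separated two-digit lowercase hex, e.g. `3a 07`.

bb 6a 6d e1

type:3 = 5 → 0x5 << 29 → word 0xa0000000
rsvd:9 = 438 → 0x1b6 << 20 → word 0xbb600000
addr_hi:10 = -357 → 0x29b << 10 → word 0xbb6a6c00
slot:6 = 30 → 0x1e << 4 → word 0xbb6a6de0
mode:2 = 0 → 0x0 << 2 → word 0xbb6a6de0
lvl:2 = 1 → 0x1 << 0 → word 0xbb6a6de1
word = 0xbb6a6de1 → big-endian bytes:
  [0]=0xbb  [1]=0x6a  [2]=0x6d  [3]=0xe1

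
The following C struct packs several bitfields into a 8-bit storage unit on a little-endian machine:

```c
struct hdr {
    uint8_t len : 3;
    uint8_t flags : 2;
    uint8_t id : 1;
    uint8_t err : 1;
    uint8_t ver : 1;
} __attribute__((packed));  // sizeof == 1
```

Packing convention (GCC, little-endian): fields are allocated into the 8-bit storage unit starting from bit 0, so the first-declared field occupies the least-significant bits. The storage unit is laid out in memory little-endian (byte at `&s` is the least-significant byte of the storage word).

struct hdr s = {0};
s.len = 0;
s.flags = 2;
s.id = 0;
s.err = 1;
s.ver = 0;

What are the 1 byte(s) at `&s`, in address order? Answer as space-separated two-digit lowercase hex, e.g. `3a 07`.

50

len:3 = 0 → 0x0 << 0 → word 0x00
flags:2 = 2 → 0x2 << 3 → word 0x10
id:1 = 0 → 0x0 << 5 → word 0x10
err:1 = 1 → 0x1 << 6 → word 0x50
ver:1 = 0 → 0x0 << 7 → word 0x50
word = 0x50 → little-endian bytes:
  [0]=0x50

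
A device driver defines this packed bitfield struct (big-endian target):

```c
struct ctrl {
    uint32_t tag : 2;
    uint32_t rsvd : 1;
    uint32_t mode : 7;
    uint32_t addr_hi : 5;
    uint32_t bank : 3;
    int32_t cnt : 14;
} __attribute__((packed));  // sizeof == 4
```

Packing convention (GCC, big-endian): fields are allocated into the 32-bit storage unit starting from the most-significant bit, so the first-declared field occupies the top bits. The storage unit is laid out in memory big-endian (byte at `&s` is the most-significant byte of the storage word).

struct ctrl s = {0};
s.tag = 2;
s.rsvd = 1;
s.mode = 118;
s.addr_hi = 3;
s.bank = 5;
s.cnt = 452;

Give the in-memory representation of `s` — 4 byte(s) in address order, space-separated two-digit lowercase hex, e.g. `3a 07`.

bd 87 41 c4

[30+:2] tag=2 & 0x3 = 0x2; word=0x80000000
[29+:1] rsvd=1 & 0x1 = 0x1; word=0xa0000000
[22+:7] mode=118 & 0x7f = 0x76; word=0xbd800000
[17+:5] addr_hi=3 & 0x1f = 0x3; word=0xbd860000
[14+:3] bank=5 & 0x7 = 0x5; word=0xbd874000
[0+:14] cnt=452 & 0x3fff = 0x1c4; word=0xbd8741c4
word = 0xbd8741c4 → big-endian bytes:
  [0]=0xbd  [1]=0x87  [2]=0x41  [3]=0xc4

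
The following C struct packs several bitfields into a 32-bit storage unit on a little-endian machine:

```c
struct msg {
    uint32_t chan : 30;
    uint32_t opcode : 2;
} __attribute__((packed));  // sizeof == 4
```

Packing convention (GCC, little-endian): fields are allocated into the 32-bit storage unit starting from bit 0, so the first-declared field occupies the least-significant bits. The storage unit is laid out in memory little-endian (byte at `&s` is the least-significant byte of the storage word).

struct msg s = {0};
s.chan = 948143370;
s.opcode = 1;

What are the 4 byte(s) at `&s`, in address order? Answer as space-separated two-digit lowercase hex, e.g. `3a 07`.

0a 85 83 78

chan (30b) val=948143370 bits=0x3883850a at bit 0: 0x3883850a
opcode (2b) val=1 bits=0x1 at bit 30: 0x7883850a
word = 0x7883850a → little-endian bytes:
  [0]=0x0a  [1]=0x85  [2]=0x83  [3]=0x78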